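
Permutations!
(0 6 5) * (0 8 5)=(0 6)(5 8)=[6, 1, 2, 3, 4, 8, 0, 7, 5]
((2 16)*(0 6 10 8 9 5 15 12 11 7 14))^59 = (0 9 11 6 5 7 10 15 14 8 12)(2 16)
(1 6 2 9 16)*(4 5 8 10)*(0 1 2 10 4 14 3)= (0 1 6 10 14 3)(2 9 16)(4 5 8)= [1, 6, 9, 0, 5, 8, 10, 7, 4, 16, 14, 11, 12, 13, 3, 15, 2]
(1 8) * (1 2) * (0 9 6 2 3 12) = (0 9 6 2 1 8 3 12) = [9, 8, 1, 12, 4, 5, 2, 7, 3, 6, 10, 11, 0]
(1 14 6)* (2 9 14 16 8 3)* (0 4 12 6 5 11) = (0 4 12 6 1 16 8 3 2 9 14 5 11) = [4, 16, 9, 2, 12, 11, 1, 7, 3, 14, 10, 0, 6, 13, 5, 15, 8]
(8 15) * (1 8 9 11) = [0, 8, 2, 3, 4, 5, 6, 7, 15, 11, 10, 1, 12, 13, 14, 9] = (1 8 15 9 11)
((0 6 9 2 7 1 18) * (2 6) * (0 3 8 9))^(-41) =((0 2 7 1 18 3 8 9 6))^(-41) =(0 18 6 1 9 7 8 2 3)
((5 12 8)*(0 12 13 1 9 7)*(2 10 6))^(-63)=((0 12 8 5 13 1 9 7)(2 10 6))^(-63)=(0 12 8 5 13 1 9 7)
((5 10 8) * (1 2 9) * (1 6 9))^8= (5 8 10)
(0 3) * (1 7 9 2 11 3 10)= (0 10 1 7 9 2 11 3)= [10, 7, 11, 0, 4, 5, 6, 9, 8, 2, 1, 3]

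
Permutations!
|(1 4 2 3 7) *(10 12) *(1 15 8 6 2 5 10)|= |(1 4 5 10 12)(2 3 7 15 8 6)|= 30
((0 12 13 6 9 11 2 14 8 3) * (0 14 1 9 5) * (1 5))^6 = ((0 12 13 6 1 9 11 2 5)(3 14 8))^6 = (14)(0 11 6)(1 12 2)(5 9 13)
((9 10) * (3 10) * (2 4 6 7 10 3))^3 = (2 7)(4 10)(6 9)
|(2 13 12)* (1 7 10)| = 3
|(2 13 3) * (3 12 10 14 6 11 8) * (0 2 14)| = 5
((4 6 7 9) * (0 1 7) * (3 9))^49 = (9)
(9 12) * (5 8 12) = [0, 1, 2, 3, 4, 8, 6, 7, 12, 5, 10, 11, 9] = (5 8 12 9)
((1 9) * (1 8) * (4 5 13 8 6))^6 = (1 8 13 5 4 6 9)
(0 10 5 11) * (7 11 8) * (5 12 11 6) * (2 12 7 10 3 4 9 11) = (0 3 4 9 11)(2 12)(5 8 10 7 6) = [3, 1, 12, 4, 9, 8, 5, 6, 10, 11, 7, 0, 2]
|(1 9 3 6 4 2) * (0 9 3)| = 10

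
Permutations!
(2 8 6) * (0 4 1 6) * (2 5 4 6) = (0 6 5 4 1 2 8) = [6, 2, 8, 3, 1, 4, 5, 7, 0]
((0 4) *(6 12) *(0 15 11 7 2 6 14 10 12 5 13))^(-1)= ((0 4 15 11 7 2 6 5 13)(10 12 14))^(-1)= (0 13 5 6 2 7 11 15 4)(10 14 12)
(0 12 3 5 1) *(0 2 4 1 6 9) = (0 12 3 5 6 9)(1 2 4) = [12, 2, 4, 5, 1, 6, 9, 7, 8, 0, 10, 11, 3]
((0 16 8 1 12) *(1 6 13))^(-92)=((0 16 8 6 13 1 12))^(-92)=(0 12 1 13 6 8 16)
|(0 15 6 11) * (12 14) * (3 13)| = 4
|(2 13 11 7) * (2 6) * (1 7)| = |(1 7 6 2 13 11)| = 6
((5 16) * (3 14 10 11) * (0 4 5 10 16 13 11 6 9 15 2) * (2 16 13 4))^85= ((0 2)(3 14 13 11)(4 5)(6 9 15 16 10))^85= (16)(0 2)(3 14 13 11)(4 5)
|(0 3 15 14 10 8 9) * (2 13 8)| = 9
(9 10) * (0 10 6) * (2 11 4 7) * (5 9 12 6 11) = (0 10 12 6)(2 5 9 11 4 7) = [10, 1, 5, 3, 7, 9, 0, 2, 8, 11, 12, 4, 6]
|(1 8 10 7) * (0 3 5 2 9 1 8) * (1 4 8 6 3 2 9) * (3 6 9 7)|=21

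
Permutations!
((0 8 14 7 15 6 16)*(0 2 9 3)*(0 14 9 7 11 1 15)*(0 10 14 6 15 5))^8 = (0 10 3 1 2 8 14 6 5 7 9 11 16)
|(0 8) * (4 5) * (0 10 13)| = |(0 8 10 13)(4 5)| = 4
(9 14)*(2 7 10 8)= (2 7 10 8)(9 14)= [0, 1, 7, 3, 4, 5, 6, 10, 2, 14, 8, 11, 12, 13, 9]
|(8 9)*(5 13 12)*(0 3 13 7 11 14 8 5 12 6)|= 12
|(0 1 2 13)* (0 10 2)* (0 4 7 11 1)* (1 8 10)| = |(1 4 7 11 8 10 2 13)| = 8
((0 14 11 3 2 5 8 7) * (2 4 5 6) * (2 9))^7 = (0 7 8 5 4 3 11 14)(2 6 9) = ((0 14 11 3 4 5 8 7)(2 6 9))^7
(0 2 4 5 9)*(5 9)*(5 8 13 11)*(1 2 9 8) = (0 9)(1 2 4 8 13 11 5) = [9, 2, 4, 3, 8, 1, 6, 7, 13, 0, 10, 5, 12, 11]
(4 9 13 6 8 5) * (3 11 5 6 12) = (3 11 5 4 9 13 12)(6 8) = [0, 1, 2, 11, 9, 4, 8, 7, 6, 13, 10, 5, 3, 12]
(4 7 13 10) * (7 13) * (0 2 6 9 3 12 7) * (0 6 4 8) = (0 2 4 13 10 8)(3 12 7 6 9) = [2, 1, 4, 12, 13, 5, 9, 6, 0, 3, 8, 11, 7, 10]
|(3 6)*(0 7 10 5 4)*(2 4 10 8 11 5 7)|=30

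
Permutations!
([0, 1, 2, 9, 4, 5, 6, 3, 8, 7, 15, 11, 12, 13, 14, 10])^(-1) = [0, 1, 2, 7, 4, 5, 6, 9, 8, 3, 15, 11, 12, 13, 14, 10]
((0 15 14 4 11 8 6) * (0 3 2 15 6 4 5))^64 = (0 6 3 2 15 14 5)(4 11 8)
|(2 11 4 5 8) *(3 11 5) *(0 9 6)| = 3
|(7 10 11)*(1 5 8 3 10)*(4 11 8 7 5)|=|(1 4 11 5 7)(3 10 8)|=15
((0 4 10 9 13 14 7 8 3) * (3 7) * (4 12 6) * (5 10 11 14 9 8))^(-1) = ((0 12 6 4 11 14 3)(5 10 8 7)(9 13))^(-1) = (0 3 14 11 4 6 12)(5 7 8 10)(9 13)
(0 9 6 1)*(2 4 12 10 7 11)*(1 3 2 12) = (0 9 6 3 2 4 1)(7 11 12 10) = [9, 0, 4, 2, 1, 5, 3, 11, 8, 6, 7, 12, 10]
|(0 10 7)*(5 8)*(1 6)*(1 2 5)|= 15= |(0 10 7)(1 6 2 5 8)|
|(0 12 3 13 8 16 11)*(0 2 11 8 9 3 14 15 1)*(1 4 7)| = |(0 12 14 15 4 7 1)(2 11)(3 13 9)(8 16)| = 42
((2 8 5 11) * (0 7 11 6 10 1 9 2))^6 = (11)(1 10 6 5 8 2 9)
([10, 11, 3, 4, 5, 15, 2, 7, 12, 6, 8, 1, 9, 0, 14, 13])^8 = [4, 1, 8, 12, 9, 6, 10, 7, 15, 0, 5, 11, 13, 3, 14, 2]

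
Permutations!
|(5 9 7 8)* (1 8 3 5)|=|(1 8)(3 5 9 7)|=4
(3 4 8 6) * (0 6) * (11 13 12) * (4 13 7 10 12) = (0 6 3 13 4 8)(7 10 12 11) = [6, 1, 2, 13, 8, 5, 3, 10, 0, 9, 12, 7, 11, 4]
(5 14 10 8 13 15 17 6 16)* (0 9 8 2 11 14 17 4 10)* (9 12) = (0 12 9 8 13 15 4 10 2 11 14)(5 17 6 16) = [12, 1, 11, 3, 10, 17, 16, 7, 13, 8, 2, 14, 9, 15, 0, 4, 5, 6]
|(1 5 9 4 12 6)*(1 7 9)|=|(1 5)(4 12 6 7 9)|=10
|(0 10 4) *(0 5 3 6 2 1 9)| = 9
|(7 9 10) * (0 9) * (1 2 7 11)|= 7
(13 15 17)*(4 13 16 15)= (4 13)(15 17 16)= [0, 1, 2, 3, 13, 5, 6, 7, 8, 9, 10, 11, 12, 4, 14, 17, 15, 16]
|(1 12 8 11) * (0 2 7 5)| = |(0 2 7 5)(1 12 8 11)| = 4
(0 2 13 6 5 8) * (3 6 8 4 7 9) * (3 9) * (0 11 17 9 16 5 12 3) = (0 2 13 8 11 17 9 16 5 4 7)(3 6 12) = [2, 1, 13, 6, 7, 4, 12, 0, 11, 16, 10, 17, 3, 8, 14, 15, 5, 9]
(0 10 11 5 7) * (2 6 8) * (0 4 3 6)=(0 10 11 5 7 4 3 6 8 2)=[10, 1, 0, 6, 3, 7, 8, 4, 2, 9, 11, 5]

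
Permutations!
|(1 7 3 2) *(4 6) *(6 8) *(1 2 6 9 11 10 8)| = |(1 7 3 6 4)(8 9 11 10)| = 20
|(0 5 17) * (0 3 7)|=|(0 5 17 3 7)|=5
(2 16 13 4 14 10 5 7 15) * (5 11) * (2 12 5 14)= (2 16 13 4)(5 7 15 12)(10 11 14)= [0, 1, 16, 3, 2, 7, 6, 15, 8, 9, 11, 14, 5, 4, 10, 12, 13]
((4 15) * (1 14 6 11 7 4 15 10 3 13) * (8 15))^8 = (15)(1 13 3 10 4 7 11 6 14)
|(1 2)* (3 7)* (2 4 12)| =|(1 4 12 2)(3 7)| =4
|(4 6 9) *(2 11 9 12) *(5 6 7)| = |(2 11 9 4 7 5 6 12)| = 8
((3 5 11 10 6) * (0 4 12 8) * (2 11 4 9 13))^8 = ((0 9 13 2 11 10 6 3 5 4 12 8))^8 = (0 5 11)(2 8 3)(4 10 9)(6 13 12)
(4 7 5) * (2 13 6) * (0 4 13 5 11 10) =(0 4 7 11 10)(2 5 13 6) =[4, 1, 5, 3, 7, 13, 2, 11, 8, 9, 0, 10, 12, 6]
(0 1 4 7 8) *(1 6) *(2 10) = (0 6 1 4 7 8)(2 10) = [6, 4, 10, 3, 7, 5, 1, 8, 0, 9, 2]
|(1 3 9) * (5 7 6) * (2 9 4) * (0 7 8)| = 5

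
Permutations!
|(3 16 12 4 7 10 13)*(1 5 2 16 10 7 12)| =12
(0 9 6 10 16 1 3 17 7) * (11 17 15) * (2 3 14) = (0 9 6 10 16 1 14 2 3 15 11 17 7) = [9, 14, 3, 15, 4, 5, 10, 0, 8, 6, 16, 17, 12, 13, 2, 11, 1, 7]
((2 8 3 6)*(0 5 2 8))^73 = (0 5 2)(3 6 8)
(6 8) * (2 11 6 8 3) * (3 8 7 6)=(2 11 3)(6 8 7)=[0, 1, 11, 2, 4, 5, 8, 6, 7, 9, 10, 3]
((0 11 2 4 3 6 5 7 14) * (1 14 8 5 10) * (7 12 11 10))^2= (0 1)(2 3 7 5 11 4 6 8 12)(10 14)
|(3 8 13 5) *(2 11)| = |(2 11)(3 8 13 5)| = 4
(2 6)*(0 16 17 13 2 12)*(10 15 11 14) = (0 16 17 13 2 6 12)(10 15 11 14) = [16, 1, 6, 3, 4, 5, 12, 7, 8, 9, 15, 14, 0, 2, 10, 11, 17, 13]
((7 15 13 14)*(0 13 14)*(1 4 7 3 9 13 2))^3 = (0 4 14 13 1 15 9 2 7 3)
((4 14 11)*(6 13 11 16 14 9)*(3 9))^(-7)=((3 9 6 13 11 4)(14 16))^(-7)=(3 4 11 13 6 9)(14 16)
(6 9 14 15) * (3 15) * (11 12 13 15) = (3 11 12 13 15 6 9 14) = [0, 1, 2, 11, 4, 5, 9, 7, 8, 14, 10, 12, 13, 15, 3, 6]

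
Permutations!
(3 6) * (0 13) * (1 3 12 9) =[13, 3, 2, 6, 4, 5, 12, 7, 8, 1, 10, 11, 9, 0] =(0 13)(1 3 6 12 9)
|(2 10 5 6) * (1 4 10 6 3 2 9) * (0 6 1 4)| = 9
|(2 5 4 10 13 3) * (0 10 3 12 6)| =|(0 10 13 12 6)(2 5 4 3)| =20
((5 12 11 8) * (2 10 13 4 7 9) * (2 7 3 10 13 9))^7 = (13)(5 8 11 12)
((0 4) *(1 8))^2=((0 4)(1 8))^2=(8)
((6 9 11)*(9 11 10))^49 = ((6 11)(9 10))^49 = (6 11)(9 10)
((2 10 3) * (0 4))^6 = ((0 4)(2 10 3))^6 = (10)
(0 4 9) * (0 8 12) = [4, 1, 2, 3, 9, 5, 6, 7, 12, 8, 10, 11, 0] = (0 4 9 8 12)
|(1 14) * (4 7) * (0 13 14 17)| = 10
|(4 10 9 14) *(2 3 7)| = |(2 3 7)(4 10 9 14)| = 12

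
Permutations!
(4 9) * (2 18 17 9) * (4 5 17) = [0, 1, 18, 3, 2, 17, 6, 7, 8, 5, 10, 11, 12, 13, 14, 15, 16, 9, 4] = (2 18 4)(5 17 9)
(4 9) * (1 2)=[0, 2, 1, 3, 9, 5, 6, 7, 8, 4]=(1 2)(4 9)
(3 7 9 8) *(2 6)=(2 6)(3 7 9 8)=[0, 1, 6, 7, 4, 5, 2, 9, 3, 8]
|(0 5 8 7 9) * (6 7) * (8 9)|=3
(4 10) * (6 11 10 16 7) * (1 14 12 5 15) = [0, 14, 2, 3, 16, 15, 11, 6, 8, 9, 4, 10, 5, 13, 12, 1, 7] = (1 14 12 5 15)(4 16 7 6 11 10)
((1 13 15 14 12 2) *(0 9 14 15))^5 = (15)(0 1 12 9 13 2 14)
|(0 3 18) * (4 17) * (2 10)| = |(0 3 18)(2 10)(4 17)| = 6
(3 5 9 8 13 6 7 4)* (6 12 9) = (3 5 6 7 4)(8 13 12 9) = [0, 1, 2, 5, 3, 6, 7, 4, 13, 8, 10, 11, 9, 12]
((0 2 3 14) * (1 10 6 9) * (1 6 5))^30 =((0 2 3 14)(1 10 5)(6 9))^30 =(0 3)(2 14)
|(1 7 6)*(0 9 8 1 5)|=|(0 9 8 1 7 6 5)|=7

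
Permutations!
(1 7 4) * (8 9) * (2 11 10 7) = (1 2 11 10 7 4)(8 9) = [0, 2, 11, 3, 1, 5, 6, 4, 9, 8, 7, 10]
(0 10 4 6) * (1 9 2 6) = [10, 9, 6, 3, 1, 5, 0, 7, 8, 2, 4] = (0 10 4 1 9 2 6)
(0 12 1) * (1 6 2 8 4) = (0 12 6 2 8 4 1) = [12, 0, 8, 3, 1, 5, 2, 7, 4, 9, 10, 11, 6]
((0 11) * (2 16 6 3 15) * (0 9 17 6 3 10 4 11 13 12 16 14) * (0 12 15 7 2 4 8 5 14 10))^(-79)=(0 13 15 4 11 9 17 6)(2 8 14 16 7 10 5 12 3)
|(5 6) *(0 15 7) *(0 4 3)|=|(0 15 7 4 3)(5 6)|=10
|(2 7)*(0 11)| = |(0 11)(2 7)| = 2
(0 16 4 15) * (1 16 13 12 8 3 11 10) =(0 13 12 8 3 11 10 1 16 4 15) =[13, 16, 2, 11, 15, 5, 6, 7, 3, 9, 1, 10, 8, 12, 14, 0, 4]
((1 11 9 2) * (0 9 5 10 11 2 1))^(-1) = (0 2 1 9)(5 11 10)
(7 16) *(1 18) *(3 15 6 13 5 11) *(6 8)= (1 18)(3 15 8 6 13 5 11)(7 16)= [0, 18, 2, 15, 4, 11, 13, 16, 6, 9, 10, 3, 12, 5, 14, 8, 7, 17, 1]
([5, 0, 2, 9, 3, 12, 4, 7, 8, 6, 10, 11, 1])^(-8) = (12)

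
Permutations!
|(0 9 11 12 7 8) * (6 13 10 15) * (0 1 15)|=|(0 9 11 12 7 8 1 15 6 13 10)|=11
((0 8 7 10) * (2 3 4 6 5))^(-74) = ((0 8 7 10)(2 3 4 6 5))^(-74) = (0 7)(2 3 4 6 5)(8 10)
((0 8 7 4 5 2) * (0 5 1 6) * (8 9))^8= (0 9 8 7 4 1 6)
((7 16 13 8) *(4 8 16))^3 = ((4 8 7)(13 16))^3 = (13 16)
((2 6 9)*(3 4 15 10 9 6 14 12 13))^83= ((2 14 12 13 3 4 15 10 9))^83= (2 12 3 15 9 14 13 4 10)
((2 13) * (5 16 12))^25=(2 13)(5 16 12)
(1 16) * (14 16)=(1 14 16)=[0, 14, 2, 3, 4, 5, 6, 7, 8, 9, 10, 11, 12, 13, 16, 15, 1]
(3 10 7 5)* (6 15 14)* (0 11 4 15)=[11, 1, 2, 10, 15, 3, 0, 5, 8, 9, 7, 4, 12, 13, 6, 14]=(0 11 4 15 14 6)(3 10 7 5)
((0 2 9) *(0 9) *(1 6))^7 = (9)(0 2)(1 6)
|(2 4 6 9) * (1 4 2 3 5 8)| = 7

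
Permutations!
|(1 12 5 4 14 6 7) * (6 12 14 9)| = |(1 14 12 5 4 9 6 7)| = 8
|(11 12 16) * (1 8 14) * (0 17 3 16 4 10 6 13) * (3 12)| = 21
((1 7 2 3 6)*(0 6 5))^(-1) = (0 5 3 2 7 1 6)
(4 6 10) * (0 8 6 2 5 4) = (0 8 6 10)(2 5 4) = [8, 1, 5, 3, 2, 4, 10, 7, 6, 9, 0]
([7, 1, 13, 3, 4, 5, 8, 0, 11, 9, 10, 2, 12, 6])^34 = [0, 1, 11, 3, 4, 5, 13, 7, 6, 9, 10, 8, 12, 2]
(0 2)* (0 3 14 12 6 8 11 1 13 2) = (1 13 2 3 14 12 6 8 11) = [0, 13, 3, 14, 4, 5, 8, 7, 11, 9, 10, 1, 6, 2, 12]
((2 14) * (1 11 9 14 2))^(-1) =(1 14 9 11)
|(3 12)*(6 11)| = 2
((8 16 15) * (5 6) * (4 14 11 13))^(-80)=((4 14 11 13)(5 6)(8 16 15))^(-80)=(8 16 15)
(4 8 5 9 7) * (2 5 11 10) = (2 5 9 7 4 8 11 10) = [0, 1, 5, 3, 8, 9, 6, 4, 11, 7, 2, 10]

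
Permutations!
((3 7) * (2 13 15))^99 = ((2 13 15)(3 7))^99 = (15)(3 7)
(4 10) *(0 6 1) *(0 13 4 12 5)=[6, 13, 2, 3, 10, 0, 1, 7, 8, 9, 12, 11, 5, 4]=(0 6 1 13 4 10 12 5)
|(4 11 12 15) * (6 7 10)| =|(4 11 12 15)(6 7 10)| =12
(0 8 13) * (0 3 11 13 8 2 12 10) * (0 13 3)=(0 2 12 10 13)(3 11)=[2, 1, 12, 11, 4, 5, 6, 7, 8, 9, 13, 3, 10, 0]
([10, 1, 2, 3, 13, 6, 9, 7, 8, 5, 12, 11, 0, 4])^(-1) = [12, 1, 2, 3, 13, 9, 5, 7, 8, 6, 0, 11, 10, 4]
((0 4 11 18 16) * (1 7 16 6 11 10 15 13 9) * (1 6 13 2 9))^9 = (0 13 9 4 1 6 10 7 11 15 16 18 2)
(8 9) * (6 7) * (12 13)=(6 7)(8 9)(12 13)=[0, 1, 2, 3, 4, 5, 7, 6, 9, 8, 10, 11, 13, 12]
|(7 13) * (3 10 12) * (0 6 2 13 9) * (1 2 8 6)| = |(0 1 2 13 7 9)(3 10 12)(6 8)| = 6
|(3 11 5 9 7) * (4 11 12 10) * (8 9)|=9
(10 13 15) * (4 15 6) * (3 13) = [0, 1, 2, 13, 15, 5, 4, 7, 8, 9, 3, 11, 12, 6, 14, 10] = (3 13 6 4 15 10)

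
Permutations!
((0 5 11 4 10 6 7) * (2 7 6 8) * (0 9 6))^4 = ((0 5 11 4 10 8 2 7 9 6))^4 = (0 10 9 11 2)(4 7 5 8 6)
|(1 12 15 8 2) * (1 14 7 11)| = 8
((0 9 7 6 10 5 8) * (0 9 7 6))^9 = (0 7)(5 10 6 9 8)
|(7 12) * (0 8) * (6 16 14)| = 6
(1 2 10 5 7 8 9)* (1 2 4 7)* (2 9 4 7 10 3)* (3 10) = (1 7 8 4 3 2 10 5) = [0, 7, 10, 2, 3, 1, 6, 8, 4, 9, 5]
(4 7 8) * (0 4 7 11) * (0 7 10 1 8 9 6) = [4, 8, 2, 3, 11, 5, 0, 9, 10, 6, 1, 7] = (0 4 11 7 9 6)(1 8 10)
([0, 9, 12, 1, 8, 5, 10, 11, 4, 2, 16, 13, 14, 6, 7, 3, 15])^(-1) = (1 3 15 16 10 6 13 11 7 14 12 2 9)(4 8)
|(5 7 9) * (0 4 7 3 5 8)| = 10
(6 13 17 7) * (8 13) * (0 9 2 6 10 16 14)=(0 9 2 6 8 13 17 7 10 16 14)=[9, 1, 6, 3, 4, 5, 8, 10, 13, 2, 16, 11, 12, 17, 0, 15, 14, 7]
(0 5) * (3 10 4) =(0 5)(3 10 4) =[5, 1, 2, 10, 3, 0, 6, 7, 8, 9, 4]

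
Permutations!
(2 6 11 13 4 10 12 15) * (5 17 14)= [0, 1, 6, 3, 10, 17, 11, 7, 8, 9, 12, 13, 15, 4, 5, 2, 16, 14]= (2 6 11 13 4 10 12 15)(5 17 14)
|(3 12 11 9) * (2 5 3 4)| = 7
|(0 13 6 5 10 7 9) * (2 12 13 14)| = 10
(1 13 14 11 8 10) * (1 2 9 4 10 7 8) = [0, 13, 9, 3, 10, 5, 6, 8, 7, 4, 2, 1, 12, 14, 11] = (1 13 14 11)(2 9 4 10)(7 8)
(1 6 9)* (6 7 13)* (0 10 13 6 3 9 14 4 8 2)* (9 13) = [10, 7, 0, 13, 8, 5, 14, 6, 2, 1, 9, 11, 12, 3, 4] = (0 10 9 1 7 6 14 4 8 2)(3 13)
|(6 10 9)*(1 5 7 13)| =12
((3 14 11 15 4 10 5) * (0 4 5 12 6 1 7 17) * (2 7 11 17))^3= ((0 4 10 12 6 1 11 15 5 3 14 17)(2 7))^3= (0 12 11 3)(1 5 17 10)(2 7)(4 6 15 14)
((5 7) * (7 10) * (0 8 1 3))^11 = (0 3 1 8)(5 7 10)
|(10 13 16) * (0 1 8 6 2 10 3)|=|(0 1 8 6 2 10 13 16 3)|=9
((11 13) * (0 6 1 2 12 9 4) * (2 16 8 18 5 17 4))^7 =((0 6 1 16 8 18 5 17 4)(2 12 9)(11 13))^7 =(0 17 18 16 6 4 5 8 1)(2 12 9)(11 13)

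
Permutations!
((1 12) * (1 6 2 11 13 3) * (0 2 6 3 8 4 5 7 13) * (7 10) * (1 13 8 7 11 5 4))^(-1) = (0 11 10 5 2)(1 8 7 13 3 12)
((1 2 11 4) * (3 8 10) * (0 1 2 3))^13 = (0 8 1 10 3)(2 11 4)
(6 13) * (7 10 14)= [0, 1, 2, 3, 4, 5, 13, 10, 8, 9, 14, 11, 12, 6, 7]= (6 13)(7 10 14)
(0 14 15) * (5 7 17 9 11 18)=(0 14 15)(5 7 17 9 11 18)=[14, 1, 2, 3, 4, 7, 6, 17, 8, 11, 10, 18, 12, 13, 15, 0, 16, 9, 5]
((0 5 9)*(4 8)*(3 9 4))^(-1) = ((0 5 4 8 3 9))^(-1) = (0 9 3 8 4 5)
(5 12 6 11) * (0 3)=(0 3)(5 12 6 11)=[3, 1, 2, 0, 4, 12, 11, 7, 8, 9, 10, 5, 6]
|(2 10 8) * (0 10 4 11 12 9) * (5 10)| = 9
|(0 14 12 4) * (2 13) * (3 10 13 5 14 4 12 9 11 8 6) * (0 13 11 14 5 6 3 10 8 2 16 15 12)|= |(0 4 13 16 15 12)(2 6 10 11)(3 8)(9 14)|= 12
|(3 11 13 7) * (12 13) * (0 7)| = |(0 7 3 11 12 13)| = 6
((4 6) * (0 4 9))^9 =(0 4 6 9)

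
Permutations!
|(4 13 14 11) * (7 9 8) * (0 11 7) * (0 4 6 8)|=9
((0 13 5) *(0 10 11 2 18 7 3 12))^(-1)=(0 12 3 7 18 2 11 10 5 13)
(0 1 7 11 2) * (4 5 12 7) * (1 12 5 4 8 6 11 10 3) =[12, 8, 0, 1, 4, 5, 11, 10, 6, 9, 3, 2, 7] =(0 12 7 10 3 1 8 6 11 2)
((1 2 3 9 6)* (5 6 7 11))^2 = (1 3 7 5)(2 9 11 6)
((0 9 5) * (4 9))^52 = (9)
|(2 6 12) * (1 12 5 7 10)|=7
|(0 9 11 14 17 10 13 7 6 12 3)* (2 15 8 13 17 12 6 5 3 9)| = |(0 2 15 8 13 7 5 3)(9 11 14 12)(10 17)| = 8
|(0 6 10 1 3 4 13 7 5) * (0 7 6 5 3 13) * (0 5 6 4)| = 9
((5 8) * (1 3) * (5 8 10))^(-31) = (1 3)(5 10)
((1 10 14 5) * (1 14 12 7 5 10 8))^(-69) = (1 8)(5 14 10 12 7)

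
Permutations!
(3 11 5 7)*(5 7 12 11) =(3 5 12 11 7) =[0, 1, 2, 5, 4, 12, 6, 3, 8, 9, 10, 7, 11]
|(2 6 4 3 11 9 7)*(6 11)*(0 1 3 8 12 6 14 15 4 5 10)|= |(0 1 3 14 15 4 8 12 6 5 10)(2 11 9 7)|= 44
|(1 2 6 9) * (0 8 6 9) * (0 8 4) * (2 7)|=4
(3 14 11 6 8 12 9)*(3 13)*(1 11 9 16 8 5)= (1 11 6 5)(3 14 9 13)(8 12 16)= [0, 11, 2, 14, 4, 1, 5, 7, 12, 13, 10, 6, 16, 3, 9, 15, 8]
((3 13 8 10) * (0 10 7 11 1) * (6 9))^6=(0 11 8 3)(1 7 13 10)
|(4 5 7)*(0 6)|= 6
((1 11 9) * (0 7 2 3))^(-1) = ((0 7 2 3)(1 11 9))^(-1) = (0 3 2 7)(1 9 11)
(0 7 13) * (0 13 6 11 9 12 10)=(13)(0 7 6 11 9 12 10)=[7, 1, 2, 3, 4, 5, 11, 6, 8, 12, 0, 9, 10, 13]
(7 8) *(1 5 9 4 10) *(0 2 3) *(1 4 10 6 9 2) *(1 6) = [6, 5, 3, 0, 1, 2, 9, 8, 7, 10, 4] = (0 6 9 10 4 1 5 2 3)(7 8)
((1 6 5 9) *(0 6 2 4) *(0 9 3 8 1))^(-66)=(0 2 3)(1 5 9)(4 8 6)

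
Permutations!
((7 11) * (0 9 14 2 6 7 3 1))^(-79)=(0 14 6 11 1 9 2 7 3)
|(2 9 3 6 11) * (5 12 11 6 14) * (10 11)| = 8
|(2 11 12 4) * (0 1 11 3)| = |(0 1 11 12 4 2 3)| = 7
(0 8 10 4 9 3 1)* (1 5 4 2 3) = (0 8 10 2 3 5 4 9 1) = [8, 0, 3, 5, 9, 4, 6, 7, 10, 1, 2]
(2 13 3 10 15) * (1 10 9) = (1 10 15 2 13 3 9) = [0, 10, 13, 9, 4, 5, 6, 7, 8, 1, 15, 11, 12, 3, 14, 2]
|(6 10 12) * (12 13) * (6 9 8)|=6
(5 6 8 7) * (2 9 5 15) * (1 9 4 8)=(1 9 5 6)(2 4 8 7 15)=[0, 9, 4, 3, 8, 6, 1, 15, 7, 5, 10, 11, 12, 13, 14, 2]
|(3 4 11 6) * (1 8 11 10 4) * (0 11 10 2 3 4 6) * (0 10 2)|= 20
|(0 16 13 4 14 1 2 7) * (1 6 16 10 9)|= 30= |(0 10 9 1 2 7)(4 14 6 16 13)|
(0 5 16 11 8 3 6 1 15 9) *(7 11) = [5, 15, 2, 6, 4, 16, 1, 11, 3, 0, 10, 8, 12, 13, 14, 9, 7] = (0 5 16 7 11 8 3 6 1 15 9)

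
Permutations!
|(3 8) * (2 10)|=|(2 10)(3 8)|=2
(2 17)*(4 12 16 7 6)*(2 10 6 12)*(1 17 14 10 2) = (1 17 2 14 10 6 4)(7 12 16) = [0, 17, 14, 3, 1, 5, 4, 12, 8, 9, 6, 11, 16, 13, 10, 15, 7, 2]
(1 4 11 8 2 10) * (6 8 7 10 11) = (1 4 6 8 2 11 7 10) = [0, 4, 11, 3, 6, 5, 8, 10, 2, 9, 1, 7]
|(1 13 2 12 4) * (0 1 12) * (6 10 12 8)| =|(0 1 13 2)(4 8 6 10 12)| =20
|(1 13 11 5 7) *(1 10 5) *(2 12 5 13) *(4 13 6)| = 10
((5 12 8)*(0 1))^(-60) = ((0 1)(5 12 8))^(-60) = (12)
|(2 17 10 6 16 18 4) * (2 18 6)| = |(2 17 10)(4 18)(6 16)| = 6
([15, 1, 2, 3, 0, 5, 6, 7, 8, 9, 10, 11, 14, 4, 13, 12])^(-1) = [4, 1, 2, 3, 13, 5, 6, 7, 8, 9, 10, 11, 15, 14, 12, 0]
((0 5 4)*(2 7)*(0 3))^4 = ((0 5 4 3)(2 7))^4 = (7)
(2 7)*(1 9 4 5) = [0, 9, 7, 3, 5, 1, 6, 2, 8, 4] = (1 9 4 5)(2 7)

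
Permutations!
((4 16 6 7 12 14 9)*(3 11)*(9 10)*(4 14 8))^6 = ((3 11)(4 16 6 7 12 8)(9 14 10))^6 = (16)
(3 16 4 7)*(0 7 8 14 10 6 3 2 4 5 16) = [7, 1, 4, 0, 8, 16, 3, 2, 14, 9, 6, 11, 12, 13, 10, 15, 5] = (0 7 2 4 8 14 10 6 3)(5 16)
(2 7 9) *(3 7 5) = (2 5 3 7 9) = [0, 1, 5, 7, 4, 3, 6, 9, 8, 2]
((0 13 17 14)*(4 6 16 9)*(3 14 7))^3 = (0 7)(3 13)(4 9 16 6)(14 17)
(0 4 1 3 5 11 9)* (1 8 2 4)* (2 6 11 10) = (0 1 3 5 10 2 4 8 6 11 9) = [1, 3, 4, 5, 8, 10, 11, 7, 6, 0, 2, 9]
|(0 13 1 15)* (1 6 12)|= 6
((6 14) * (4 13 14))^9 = ((4 13 14 6))^9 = (4 13 14 6)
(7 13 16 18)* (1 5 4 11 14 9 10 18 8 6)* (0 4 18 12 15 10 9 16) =(0 4 11 14 16 8 6 1 5 18 7 13)(10 12 15) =[4, 5, 2, 3, 11, 18, 1, 13, 6, 9, 12, 14, 15, 0, 16, 10, 8, 17, 7]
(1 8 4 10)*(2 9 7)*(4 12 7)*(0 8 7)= (0 8 12)(1 7 2 9 4 10)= [8, 7, 9, 3, 10, 5, 6, 2, 12, 4, 1, 11, 0]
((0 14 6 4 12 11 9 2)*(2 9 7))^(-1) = (0 2 7 11 12 4 6 14)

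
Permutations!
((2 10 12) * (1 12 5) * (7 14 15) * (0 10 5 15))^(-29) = ((0 10 15 7 14)(1 12 2 5))^(-29) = (0 10 15 7 14)(1 5 2 12)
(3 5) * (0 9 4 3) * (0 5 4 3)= (0 9 3 4)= [9, 1, 2, 4, 0, 5, 6, 7, 8, 3]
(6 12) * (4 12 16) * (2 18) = [0, 1, 18, 3, 12, 5, 16, 7, 8, 9, 10, 11, 6, 13, 14, 15, 4, 17, 2] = (2 18)(4 12 6 16)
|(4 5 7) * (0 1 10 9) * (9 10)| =|(10)(0 1 9)(4 5 7)| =3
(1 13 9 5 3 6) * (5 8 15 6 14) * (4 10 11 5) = (1 13 9 8 15 6)(3 14 4 10 11 5) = [0, 13, 2, 14, 10, 3, 1, 7, 15, 8, 11, 5, 12, 9, 4, 6]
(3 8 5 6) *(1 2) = (1 2)(3 8 5 6) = [0, 2, 1, 8, 4, 6, 3, 7, 5]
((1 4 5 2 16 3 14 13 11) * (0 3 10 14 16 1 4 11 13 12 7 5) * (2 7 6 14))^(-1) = (0 4 11 1 2 10 16 3)(5 7)(6 12 14)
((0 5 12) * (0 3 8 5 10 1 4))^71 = ((0 10 1 4)(3 8 5 12))^71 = (0 4 1 10)(3 12 5 8)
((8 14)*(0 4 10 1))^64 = (14)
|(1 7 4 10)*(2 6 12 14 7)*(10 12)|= |(1 2 6 10)(4 12 14 7)|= 4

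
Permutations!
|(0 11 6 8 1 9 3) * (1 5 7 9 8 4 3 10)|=|(0 11 6 4 3)(1 8 5 7 9 10)|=30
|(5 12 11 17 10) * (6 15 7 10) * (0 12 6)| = 20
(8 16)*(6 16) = (6 16 8) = [0, 1, 2, 3, 4, 5, 16, 7, 6, 9, 10, 11, 12, 13, 14, 15, 8]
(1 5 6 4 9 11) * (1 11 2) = (11)(1 5 6 4 9 2) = [0, 5, 1, 3, 9, 6, 4, 7, 8, 2, 10, 11]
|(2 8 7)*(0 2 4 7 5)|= 4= |(0 2 8 5)(4 7)|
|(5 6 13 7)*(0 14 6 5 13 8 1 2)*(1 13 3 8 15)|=12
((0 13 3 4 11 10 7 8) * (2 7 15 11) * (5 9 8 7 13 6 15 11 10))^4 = ((0 6 15 10 11 5 9 8)(2 13 3 4))^4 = (0 11)(5 6)(8 10)(9 15)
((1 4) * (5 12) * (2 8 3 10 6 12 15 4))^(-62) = (1 15 12 10 8)(2 4 5 6 3) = ((1 2 8 3 10 6 12 5 15 4))^(-62)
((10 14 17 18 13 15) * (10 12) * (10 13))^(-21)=(10 18 17 14)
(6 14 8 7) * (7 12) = (6 14 8 12 7) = [0, 1, 2, 3, 4, 5, 14, 6, 12, 9, 10, 11, 7, 13, 8]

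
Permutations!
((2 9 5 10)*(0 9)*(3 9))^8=((0 3 9 5 10 2))^8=(0 9 10)(2 3 5)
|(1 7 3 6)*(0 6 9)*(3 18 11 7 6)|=|(0 3 9)(1 6)(7 18 11)|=6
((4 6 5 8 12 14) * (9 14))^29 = (4 6 5 8 12 9 14)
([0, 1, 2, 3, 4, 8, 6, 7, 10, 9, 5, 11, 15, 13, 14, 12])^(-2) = [0, 1, 2, 3, 4, 8, 6, 7, 10, 9, 5, 11, 12, 13, 14, 15]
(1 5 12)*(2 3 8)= (1 5 12)(2 3 8)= [0, 5, 3, 8, 4, 12, 6, 7, 2, 9, 10, 11, 1]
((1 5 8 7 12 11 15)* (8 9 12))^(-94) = ((1 5 9 12 11 15)(7 8))^(-94) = (1 9 11)(5 12 15)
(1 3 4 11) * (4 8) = (1 3 8 4 11) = [0, 3, 2, 8, 11, 5, 6, 7, 4, 9, 10, 1]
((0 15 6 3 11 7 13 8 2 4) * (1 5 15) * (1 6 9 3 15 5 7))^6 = (0 1)(2 3)(4 11)(6 7)(8 9)(13 15)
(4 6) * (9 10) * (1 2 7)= (1 2 7)(4 6)(9 10)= [0, 2, 7, 3, 6, 5, 4, 1, 8, 10, 9]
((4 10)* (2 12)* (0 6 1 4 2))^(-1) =(0 12 2 10 4 1 6)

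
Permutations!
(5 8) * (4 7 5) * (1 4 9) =[0, 4, 2, 3, 7, 8, 6, 5, 9, 1] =(1 4 7 5 8 9)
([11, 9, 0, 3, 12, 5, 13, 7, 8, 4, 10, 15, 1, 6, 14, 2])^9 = [11, 9, 0, 3, 12, 5, 13, 7, 8, 4, 10, 15, 1, 6, 14, 2]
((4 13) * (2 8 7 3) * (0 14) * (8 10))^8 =(14)(2 7 10 3 8)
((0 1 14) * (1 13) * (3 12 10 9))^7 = (0 14 1 13)(3 9 10 12)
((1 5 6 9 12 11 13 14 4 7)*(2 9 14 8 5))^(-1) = (1 7 4 14 6 5 8 13 11 12 9 2)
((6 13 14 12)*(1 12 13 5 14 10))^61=(1 13 5 12 10 14 6)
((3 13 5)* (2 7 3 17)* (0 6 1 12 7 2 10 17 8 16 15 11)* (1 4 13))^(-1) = (0 11 15 16 8 5 13 4 6)(1 3 7 12)(10 17)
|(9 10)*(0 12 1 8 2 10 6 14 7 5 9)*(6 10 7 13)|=9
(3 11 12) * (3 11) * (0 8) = (0 8)(11 12) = [8, 1, 2, 3, 4, 5, 6, 7, 0, 9, 10, 12, 11]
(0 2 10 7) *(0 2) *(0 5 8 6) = (0 5 8 6)(2 10 7) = [5, 1, 10, 3, 4, 8, 0, 2, 6, 9, 7]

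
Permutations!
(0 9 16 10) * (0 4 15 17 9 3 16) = (0 3 16 10 4 15 17 9) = [3, 1, 2, 16, 15, 5, 6, 7, 8, 0, 4, 11, 12, 13, 14, 17, 10, 9]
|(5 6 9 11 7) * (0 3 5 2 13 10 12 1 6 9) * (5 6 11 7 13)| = |(0 3 6)(1 11 13 10 12)(2 5 9 7)| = 60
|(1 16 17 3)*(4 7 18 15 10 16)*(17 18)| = |(1 4 7 17 3)(10 16 18 15)| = 20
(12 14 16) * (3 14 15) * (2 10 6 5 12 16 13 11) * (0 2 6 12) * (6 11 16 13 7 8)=[2, 1, 10, 14, 4, 0, 5, 8, 6, 9, 12, 11, 15, 16, 7, 3, 13]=(0 2 10 12 15 3 14 7 8 6 5)(13 16)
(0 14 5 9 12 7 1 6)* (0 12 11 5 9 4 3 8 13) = (0 14 9 11 5 4 3 8 13)(1 6 12 7) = [14, 6, 2, 8, 3, 4, 12, 1, 13, 11, 10, 5, 7, 0, 9]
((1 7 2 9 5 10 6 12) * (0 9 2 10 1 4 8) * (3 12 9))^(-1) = (0 8 4 12 3)(1 5 9 6 10 7)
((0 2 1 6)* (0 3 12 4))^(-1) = (0 4 12 3 6 1 2) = ((0 2 1 6 3 12 4))^(-1)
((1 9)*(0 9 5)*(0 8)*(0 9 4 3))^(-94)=(0 3 4)(1 8)(5 9)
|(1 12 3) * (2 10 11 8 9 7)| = 6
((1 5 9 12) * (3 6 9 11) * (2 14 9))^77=((1 5 11 3 6 2 14 9 12))^77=(1 2 5 14 11 9 3 12 6)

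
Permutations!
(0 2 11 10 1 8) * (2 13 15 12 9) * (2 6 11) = (0 13 15 12 9 6 11 10 1 8) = [13, 8, 2, 3, 4, 5, 11, 7, 0, 6, 1, 10, 9, 15, 14, 12]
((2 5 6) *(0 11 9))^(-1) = ((0 11 9)(2 5 6))^(-1) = (0 9 11)(2 6 5)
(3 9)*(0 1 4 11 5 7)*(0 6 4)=(0 1)(3 9)(4 11 5 7 6)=[1, 0, 2, 9, 11, 7, 4, 6, 8, 3, 10, 5]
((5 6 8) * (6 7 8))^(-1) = (5 8 7)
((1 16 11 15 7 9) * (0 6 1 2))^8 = (0 2 9 7 15 11 16 1 6)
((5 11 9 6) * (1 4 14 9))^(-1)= (1 11 5 6 9 14 4)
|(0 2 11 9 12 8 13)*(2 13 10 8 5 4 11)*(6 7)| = |(0 13)(4 11 9 12 5)(6 7)(8 10)| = 10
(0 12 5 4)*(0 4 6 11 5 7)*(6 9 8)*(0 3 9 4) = (0 12 7 3 9 8 6 11 5 4) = [12, 1, 2, 9, 0, 4, 11, 3, 6, 8, 10, 5, 7]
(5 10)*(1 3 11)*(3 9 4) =(1 9 4 3 11)(5 10) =[0, 9, 2, 11, 3, 10, 6, 7, 8, 4, 5, 1]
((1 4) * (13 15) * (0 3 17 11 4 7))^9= ((0 3 17 11 4 1 7)(13 15))^9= (0 17 4 7 3 11 1)(13 15)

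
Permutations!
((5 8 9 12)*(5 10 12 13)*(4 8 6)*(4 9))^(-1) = (4 8)(5 13 9 6)(10 12)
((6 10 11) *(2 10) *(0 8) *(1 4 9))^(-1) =(0 8)(1 9 4)(2 6 11 10)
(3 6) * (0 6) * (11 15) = (0 6 3)(11 15) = [6, 1, 2, 0, 4, 5, 3, 7, 8, 9, 10, 15, 12, 13, 14, 11]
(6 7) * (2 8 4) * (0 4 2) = [4, 1, 8, 3, 0, 5, 7, 6, 2] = (0 4)(2 8)(6 7)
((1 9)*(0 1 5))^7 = (0 5 9 1) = ((0 1 9 5))^7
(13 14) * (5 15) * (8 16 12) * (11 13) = [0, 1, 2, 3, 4, 15, 6, 7, 16, 9, 10, 13, 8, 14, 11, 5, 12] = (5 15)(8 16 12)(11 13 14)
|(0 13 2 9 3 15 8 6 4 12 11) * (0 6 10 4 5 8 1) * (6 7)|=56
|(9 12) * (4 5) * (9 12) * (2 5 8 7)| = 5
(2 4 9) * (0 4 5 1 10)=(0 4 9 2 5 1 10)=[4, 10, 5, 3, 9, 1, 6, 7, 8, 2, 0]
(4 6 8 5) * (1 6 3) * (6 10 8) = (1 10 8 5 4 3) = [0, 10, 2, 1, 3, 4, 6, 7, 5, 9, 8]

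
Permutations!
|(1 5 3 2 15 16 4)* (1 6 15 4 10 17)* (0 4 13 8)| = 13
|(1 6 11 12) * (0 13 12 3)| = 7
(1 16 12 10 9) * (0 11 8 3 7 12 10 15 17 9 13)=[11, 16, 2, 7, 4, 5, 6, 12, 3, 1, 13, 8, 15, 0, 14, 17, 10, 9]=(0 11 8 3 7 12 15 17 9 1 16 10 13)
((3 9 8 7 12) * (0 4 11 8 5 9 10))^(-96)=((0 4 11 8 7 12 3 10)(5 9))^(-96)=(12)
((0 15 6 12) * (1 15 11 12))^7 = (0 11 12)(1 15 6)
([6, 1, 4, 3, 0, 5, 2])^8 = (6)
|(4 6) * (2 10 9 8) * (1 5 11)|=|(1 5 11)(2 10 9 8)(4 6)|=12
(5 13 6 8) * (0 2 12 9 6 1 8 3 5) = [2, 8, 12, 5, 4, 13, 3, 7, 0, 6, 10, 11, 9, 1] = (0 2 12 9 6 3 5 13 1 8)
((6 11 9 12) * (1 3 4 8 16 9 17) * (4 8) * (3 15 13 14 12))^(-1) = (1 17 11 6 12 14 13 15)(3 9 16 8)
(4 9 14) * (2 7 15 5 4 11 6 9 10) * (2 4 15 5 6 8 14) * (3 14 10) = (2 7 5 15 6 9)(3 14 11 8 10 4) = [0, 1, 7, 14, 3, 15, 9, 5, 10, 2, 4, 8, 12, 13, 11, 6]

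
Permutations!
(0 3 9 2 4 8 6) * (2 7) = (0 3 9 7 2 4 8 6) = [3, 1, 4, 9, 8, 5, 0, 2, 6, 7]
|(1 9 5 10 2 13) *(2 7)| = 7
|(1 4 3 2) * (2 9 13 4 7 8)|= |(1 7 8 2)(3 9 13 4)|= 4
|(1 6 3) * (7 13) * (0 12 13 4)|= 15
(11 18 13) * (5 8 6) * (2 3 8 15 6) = (2 3 8)(5 15 6)(11 18 13) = [0, 1, 3, 8, 4, 15, 5, 7, 2, 9, 10, 18, 12, 11, 14, 6, 16, 17, 13]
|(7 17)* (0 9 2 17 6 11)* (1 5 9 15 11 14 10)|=9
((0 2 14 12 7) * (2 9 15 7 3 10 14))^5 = ((0 9 15 7)(3 10 14 12))^5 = (0 9 15 7)(3 10 14 12)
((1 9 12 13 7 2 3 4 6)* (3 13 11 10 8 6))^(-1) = ((1 9 12 11 10 8 6)(2 13 7)(3 4))^(-1) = (1 6 8 10 11 12 9)(2 7 13)(3 4)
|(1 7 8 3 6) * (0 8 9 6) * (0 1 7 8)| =|(1 8 3)(6 7 9)| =3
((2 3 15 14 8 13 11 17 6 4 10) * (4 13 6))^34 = ((2 3 15 14 8 6 13 11 17 4 10))^34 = (2 3 15 14 8 6 13 11 17 4 10)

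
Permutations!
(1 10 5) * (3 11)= (1 10 5)(3 11)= [0, 10, 2, 11, 4, 1, 6, 7, 8, 9, 5, 3]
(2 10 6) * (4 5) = (2 10 6)(4 5) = [0, 1, 10, 3, 5, 4, 2, 7, 8, 9, 6]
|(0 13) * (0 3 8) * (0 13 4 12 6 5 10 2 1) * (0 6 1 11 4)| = 24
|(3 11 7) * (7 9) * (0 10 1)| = 12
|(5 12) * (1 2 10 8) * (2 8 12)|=4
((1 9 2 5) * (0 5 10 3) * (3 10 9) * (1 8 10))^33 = ((0 5 8 10 1 3)(2 9))^33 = (0 10)(1 5)(2 9)(3 8)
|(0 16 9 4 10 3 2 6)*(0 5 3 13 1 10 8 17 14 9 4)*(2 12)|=|(0 16 4 8 17 14 9)(1 10 13)(2 6 5 3 12)|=105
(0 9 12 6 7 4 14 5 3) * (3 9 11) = (0 11 3)(4 14 5 9 12 6 7) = [11, 1, 2, 0, 14, 9, 7, 4, 8, 12, 10, 3, 6, 13, 5]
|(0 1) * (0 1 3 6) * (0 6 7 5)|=|(0 3 7 5)|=4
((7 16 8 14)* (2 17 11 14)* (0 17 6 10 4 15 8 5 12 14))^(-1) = (0 11 17)(2 8 15 4 10 6)(5 16 7 14 12)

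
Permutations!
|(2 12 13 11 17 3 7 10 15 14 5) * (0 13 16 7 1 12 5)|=|(0 13 11 17 3 1 12 16 7 10 15 14)(2 5)|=12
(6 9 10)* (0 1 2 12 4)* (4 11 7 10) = (0 1 2 12 11 7 10 6 9 4) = [1, 2, 12, 3, 0, 5, 9, 10, 8, 4, 6, 7, 11]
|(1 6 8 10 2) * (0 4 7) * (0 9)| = 20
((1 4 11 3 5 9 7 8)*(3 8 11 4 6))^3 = ((1 6 3 5 9 7 11 8))^3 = (1 5 11 6 9 8 3 7)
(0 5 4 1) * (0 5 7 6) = (0 7 6)(1 5 4) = [7, 5, 2, 3, 1, 4, 0, 6]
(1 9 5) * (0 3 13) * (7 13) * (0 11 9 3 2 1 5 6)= (0 2 1 3 7 13 11 9 6)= [2, 3, 1, 7, 4, 5, 0, 13, 8, 6, 10, 9, 12, 11]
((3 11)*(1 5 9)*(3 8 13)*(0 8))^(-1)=(0 11 3 13 8)(1 9 5)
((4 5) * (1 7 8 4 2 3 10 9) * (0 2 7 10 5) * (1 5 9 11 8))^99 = (11)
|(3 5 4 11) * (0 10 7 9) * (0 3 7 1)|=6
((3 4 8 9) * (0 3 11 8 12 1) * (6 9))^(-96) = ((0 3 4 12 1)(6 9 11 8))^(-96) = (0 1 12 4 3)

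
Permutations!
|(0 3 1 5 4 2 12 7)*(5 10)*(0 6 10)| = 21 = |(0 3 1)(2 12 7 6 10 5 4)|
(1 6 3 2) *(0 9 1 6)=(0 9 1)(2 6 3)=[9, 0, 6, 2, 4, 5, 3, 7, 8, 1]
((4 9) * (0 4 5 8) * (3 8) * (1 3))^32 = (0 1 4 3 9 8 5)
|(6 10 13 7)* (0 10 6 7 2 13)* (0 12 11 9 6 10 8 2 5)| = 5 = |(0 8 2 13 5)(6 10 12 11 9)|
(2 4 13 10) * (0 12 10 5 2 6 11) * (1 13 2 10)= (0 12 1 13 5 10 6 11)(2 4)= [12, 13, 4, 3, 2, 10, 11, 7, 8, 9, 6, 0, 1, 5]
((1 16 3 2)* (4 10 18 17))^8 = ((1 16 3 2)(4 10 18 17))^8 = (18)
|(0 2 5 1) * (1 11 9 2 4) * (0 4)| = |(1 4)(2 5 11 9)| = 4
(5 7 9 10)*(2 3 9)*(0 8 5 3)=[8, 1, 0, 9, 4, 7, 6, 2, 5, 10, 3]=(0 8 5 7 2)(3 9 10)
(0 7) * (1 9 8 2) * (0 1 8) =(0 7 1 9)(2 8) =[7, 9, 8, 3, 4, 5, 6, 1, 2, 0]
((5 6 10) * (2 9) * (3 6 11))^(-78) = ((2 9)(3 6 10 5 11))^(-78) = (3 10 11 6 5)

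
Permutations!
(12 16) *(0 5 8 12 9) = [5, 1, 2, 3, 4, 8, 6, 7, 12, 0, 10, 11, 16, 13, 14, 15, 9] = (0 5 8 12 16 9)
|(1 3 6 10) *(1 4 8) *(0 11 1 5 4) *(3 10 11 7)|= |(0 7 3 6 11 1 10)(4 8 5)|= 21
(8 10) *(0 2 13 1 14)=(0 2 13 1 14)(8 10)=[2, 14, 13, 3, 4, 5, 6, 7, 10, 9, 8, 11, 12, 1, 0]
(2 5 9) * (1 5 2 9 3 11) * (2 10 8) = [0, 5, 10, 11, 4, 3, 6, 7, 2, 9, 8, 1] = (1 5 3 11)(2 10 8)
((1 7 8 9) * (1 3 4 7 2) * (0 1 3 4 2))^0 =((0 1)(2 3)(4 7 8 9))^0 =(9)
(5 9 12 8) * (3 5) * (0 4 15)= [4, 1, 2, 5, 15, 9, 6, 7, 3, 12, 10, 11, 8, 13, 14, 0]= (0 4 15)(3 5 9 12 8)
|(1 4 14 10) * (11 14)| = |(1 4 11 14 10)| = 5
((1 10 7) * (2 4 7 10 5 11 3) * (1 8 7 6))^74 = ((1 5 11 3 2 4 6)(7 8))^74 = (1 2 5 4 11 6 3)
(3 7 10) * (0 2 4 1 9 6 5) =(0 2 4 1 9 6 5)(3 7 10) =[2, 9, 4, 7, 1, 0, 5, 10, 8, 6, 3]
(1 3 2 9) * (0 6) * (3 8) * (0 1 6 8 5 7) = (0 8 3 2 9 6 1 5 7) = [8, 5, 9, 2, 4, 7, 1, 0, 3, 6]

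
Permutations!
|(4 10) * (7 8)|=2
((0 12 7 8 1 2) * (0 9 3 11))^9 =(12)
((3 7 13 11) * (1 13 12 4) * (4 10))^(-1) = ((1 13 11 3 7 12 10 4))^(-1) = (1 4 10 12 7 3 11 13)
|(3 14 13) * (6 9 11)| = |(3 14 13)(6 9 11)| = 3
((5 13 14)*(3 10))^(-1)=(3 10)(5 14 13)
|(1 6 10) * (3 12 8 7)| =|(1 6 10)(3 12 8 7)| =12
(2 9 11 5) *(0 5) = (0 5 2 9 11) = [5, 1, 9, 3, 4, 2, 6, 7, 8, 11, 10, 0]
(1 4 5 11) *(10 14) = (1 4 5 11)(10 14) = [0, 4, 2, 3, 5, 11, 6, 7, 8, 9, 14, 1, 12, 13, 10]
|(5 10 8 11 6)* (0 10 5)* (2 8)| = 6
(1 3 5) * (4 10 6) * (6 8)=(1 3 5)(4 10 8 6)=[0, 3, 2, 5, 10, 1, 4, 7, 6, 9, 8]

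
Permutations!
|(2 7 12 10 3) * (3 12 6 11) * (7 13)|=6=|(2 13 7 6 11 3)(10 12)|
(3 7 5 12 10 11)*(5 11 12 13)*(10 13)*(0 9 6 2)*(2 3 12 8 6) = [9, 1, 0, 7, 4, 10, 3, 11, 6, 2, 8, 12, 13, 5] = (0 9 2)(3 7 11 12 13 5 10 8 6)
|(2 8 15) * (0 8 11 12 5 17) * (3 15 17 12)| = |(0 8 17)(2 11 3 15)(5 12)| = 12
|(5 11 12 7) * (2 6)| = 4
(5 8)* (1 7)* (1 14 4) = [0, 7, 2, 3, 1, 8, 6, 14, 5, 9, 10, 11, 12, 13, 4] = (1 7 14 4)(5 8)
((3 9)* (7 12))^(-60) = ((3 9)(7 12))^(-60) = (12)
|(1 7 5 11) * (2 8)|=|(1 7 5 11)(2 8)|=4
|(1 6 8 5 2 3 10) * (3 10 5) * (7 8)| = 8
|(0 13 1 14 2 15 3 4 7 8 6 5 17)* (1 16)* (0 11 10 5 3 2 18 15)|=40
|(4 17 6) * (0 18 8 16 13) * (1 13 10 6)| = |(0 18 8 16 10 6 4 17 1 13)| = 10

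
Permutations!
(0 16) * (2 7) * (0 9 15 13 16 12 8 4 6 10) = (0 12 8 4 6 10)(2 7)(9 15 13 16) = [12, 1, 7, 3, 6, 5, 10, 2, 4, 15, 0, 11, 8, 16, 14, 13, 9]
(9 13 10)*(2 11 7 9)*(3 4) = (2 11 7 9 13 10)(3 4) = [0, 1, 11, 4, 3, 5, 6, 9, 8, 13, 2, 7, 12, 10]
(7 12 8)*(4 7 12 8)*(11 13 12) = (4 7 8 11 13 12) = [0, 1, 2, 3, 7, 5, 6, 8, 11, 9, 10, 13, 4, 12]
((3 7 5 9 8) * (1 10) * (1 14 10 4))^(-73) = ((1 4)(3 7 5 9 8)(10 14))^(-73) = (1 4)(3 5 8 7 9)(10 14)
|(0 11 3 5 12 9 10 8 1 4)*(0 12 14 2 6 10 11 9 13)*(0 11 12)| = 14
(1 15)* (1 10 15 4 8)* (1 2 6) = [0, 4, 6, 3, 8, 5, 1, 7, 2, 9, 15, 11, 12, 13, 14, 10] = (1 4 8 2 6)(10 15)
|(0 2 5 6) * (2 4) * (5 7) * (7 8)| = 7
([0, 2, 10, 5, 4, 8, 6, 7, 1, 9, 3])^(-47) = (1 2 10 3 5 8)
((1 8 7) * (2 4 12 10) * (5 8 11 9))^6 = ((1 11 9 5 8 7)(2 4 12 10))^6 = (2 12)(4 10)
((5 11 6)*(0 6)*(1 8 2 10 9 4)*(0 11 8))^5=(11)(0 10 6 9 5 4 8 1 2)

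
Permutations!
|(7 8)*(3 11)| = 2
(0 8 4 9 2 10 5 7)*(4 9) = (0 8 9 2 10 5 7) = [8, 1, 10, 3, 4, 7, 6, 0, 9, 2, 5]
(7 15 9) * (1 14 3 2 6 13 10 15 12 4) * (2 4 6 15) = (1 14 3 4)(2 15 9 7 12 6 13 10) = [0, 14, 15, 4, 1, 5, 13, 12, 8, 7, 2, 11, 6, 10, 3, 9]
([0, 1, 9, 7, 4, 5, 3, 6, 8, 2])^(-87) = [0, 1, 9, 3, 4, 5, 6, 7, 8, 2]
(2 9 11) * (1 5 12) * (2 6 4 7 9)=(1 5 12)(4 7 9 11 6)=[0, 5, 2, 3, 7, 12, 4, 9, 8, 11, 10, 6, 1]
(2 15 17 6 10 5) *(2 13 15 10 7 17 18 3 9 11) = [0, 1, 10, 9, 4, 13, 7, 17, 8, 11, 5, 2, 12, 15, 14, 18, 16, 6, 3] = (2 10 5 13 15 18 3 9 11)(6 7 17)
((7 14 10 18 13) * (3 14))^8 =((3 14 10 18 13 7))^8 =(3 10 13)(7 14 18)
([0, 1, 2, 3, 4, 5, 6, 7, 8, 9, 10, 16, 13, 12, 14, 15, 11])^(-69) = (11 16)(12 13)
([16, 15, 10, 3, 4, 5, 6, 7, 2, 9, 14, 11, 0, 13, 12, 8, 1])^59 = [2, 14, 16, 3, 4, 5, 6, 7, 0, 9, 1, 11, 8, 13, 15, 12, 10]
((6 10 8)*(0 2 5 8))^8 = ((0 2 5 8 6 10))^8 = (0 5 6)(2 8 10)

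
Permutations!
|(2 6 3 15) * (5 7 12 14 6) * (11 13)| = 8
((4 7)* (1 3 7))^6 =((1 3 7 4))^6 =(1 7)(3 4)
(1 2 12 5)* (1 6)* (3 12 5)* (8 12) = (1 2 5 6)(3 8 12) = [0, 2, 5, 8, 4, 6, 1, 7, 12, 9, 10, 11, 3]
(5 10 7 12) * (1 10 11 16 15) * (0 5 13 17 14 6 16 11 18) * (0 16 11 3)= (0 5 18 16 15 1 10 7 12 13 17 14 6 11 3)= [5, 10, 2, 0, 4, 18, 11, 12, 8, 9, 7, 3, 13, 17, 6, 1, 15, 14, 16]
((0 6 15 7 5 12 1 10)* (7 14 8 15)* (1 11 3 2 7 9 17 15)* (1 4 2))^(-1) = ((0 6 9 17 15 14 8 4 2 7 5 12 11 3 1 10))^(-1) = (0 10 1 3 11 12 5 7 2 4 8 14 15 17 9 6)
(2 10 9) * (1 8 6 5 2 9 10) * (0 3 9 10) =[3, 8, 1, 9, 4, 2, 5, 7, 6, 10, 0] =(0 3 9 10)(1 8 6 5 2)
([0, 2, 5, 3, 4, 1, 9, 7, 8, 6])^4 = [0, 2, 5, 3, 4, 1, 6, 7, 8, 9]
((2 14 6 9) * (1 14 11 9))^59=(1 6 14)(2 9 11)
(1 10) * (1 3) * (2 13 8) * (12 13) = [0, 10, 12, 1, 4, 5, 6, 7, 2, 9, 3, 11, 13, 8] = (1 10 3)(2 12 13 8)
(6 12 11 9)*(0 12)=[12, 1, 2, 3, 4, 5, 0, 7, 8, 6, 10, 9, 11]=(0 12 11 9 6)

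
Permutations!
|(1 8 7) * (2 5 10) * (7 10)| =6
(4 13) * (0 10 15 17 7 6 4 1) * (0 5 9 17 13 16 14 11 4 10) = (1 5 9 17 7 6 10 15 13)(4 16 14 11) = [0, 5, 2, 3, 16, 9, 10, 6, 8, 17, 15, 4, 12, 1, 11, 13, 14, 7]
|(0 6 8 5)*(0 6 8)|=4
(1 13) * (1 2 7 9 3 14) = (1 13 2 7 9 3 14) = [0, 13, 7, 14, 4, 5, 6, 9, 8, 3, 10, 11, 12, 2, 1]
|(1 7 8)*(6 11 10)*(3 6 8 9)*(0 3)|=9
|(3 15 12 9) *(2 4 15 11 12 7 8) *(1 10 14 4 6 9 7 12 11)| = 12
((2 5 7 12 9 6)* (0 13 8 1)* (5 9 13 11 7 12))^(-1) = ((0 11 7 5 12 13 8 1)(2 9 6))^(-1) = (0 1 8 13 12 5 7 11)(2 6 9)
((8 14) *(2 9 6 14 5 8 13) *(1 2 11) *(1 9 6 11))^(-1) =(1 13 14 6 2)(5 8)(9 11) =((1 2 6 14 13)(5 8)(9 11))^(-1)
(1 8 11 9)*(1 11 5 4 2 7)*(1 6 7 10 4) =(1 8 5)(2 10 4)(6 7)(9 11) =[0, 8, 10, 3, 2, 1, 7, 6, 5, 11, 4, 9]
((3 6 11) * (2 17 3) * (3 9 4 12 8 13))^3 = (2 4 13 11 9 8 6 17 12 3)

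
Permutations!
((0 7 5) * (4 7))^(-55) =((0 4 7 5))^(-55) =(0 4 7 5)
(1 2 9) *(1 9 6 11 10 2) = (2 6 11 10) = [0, 1, 6, 3, 4, 5, 11, 7, 8, 9, 2, 10]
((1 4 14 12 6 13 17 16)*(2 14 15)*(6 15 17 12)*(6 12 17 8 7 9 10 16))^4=(1 9 4 10 8 16 7)(6 13 17)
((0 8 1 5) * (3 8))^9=((0 3 8 1 5))^9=(0 5 1 8 3)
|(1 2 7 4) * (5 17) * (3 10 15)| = 12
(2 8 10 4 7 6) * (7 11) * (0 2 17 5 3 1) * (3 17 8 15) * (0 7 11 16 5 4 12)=(0 2 15 3 1 7 6 8 10 12)(4 16 5 17)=[2, 7, 15, 1, 16, 17, 8, 6, 10, 9, 12, 11, 0, 13, 14, 3, 5, 4]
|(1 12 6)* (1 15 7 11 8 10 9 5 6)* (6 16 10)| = 20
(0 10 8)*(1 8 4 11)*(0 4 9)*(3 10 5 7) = [5, 8, 2, 10, 11, 7, 6, 3, 4, 0, 9, 1] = (0 5 7 3 10 9)(1 8 4 11)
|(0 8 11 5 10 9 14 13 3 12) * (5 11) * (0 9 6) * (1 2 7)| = |(0 8 5 10 6)(1 2 7)(3 12 9 14 13)| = 15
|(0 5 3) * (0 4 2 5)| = 4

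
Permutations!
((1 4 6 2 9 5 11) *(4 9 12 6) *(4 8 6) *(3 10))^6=(1 5)(2 12 4 8 6)(9 11)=((1 9 5 11)(2 12 4 8 6)(3 10))^6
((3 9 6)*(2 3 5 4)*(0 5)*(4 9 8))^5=((0 5 9 6)(2 3 8 4))^5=(0 5 9 6)(2 3 8 4)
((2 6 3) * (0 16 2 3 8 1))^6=(16)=((0 16 2 6 8 1))^6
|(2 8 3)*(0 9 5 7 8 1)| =8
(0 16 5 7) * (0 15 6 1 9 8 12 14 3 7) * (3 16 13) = [13, 9, 2, 7, 4, 0, 1, 15, 12, 8, 10, 11, 14, 3, 16, 6, 5] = (0 13 3 7 15 6 1 9 8 12 14 16 5)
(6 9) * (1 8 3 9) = [0, 8, 2, 9, 4, 5, 1, 7, 3, 6] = (1 8 3 9 6)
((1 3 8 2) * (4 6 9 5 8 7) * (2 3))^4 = ((1 2)(3 7 4 6 9 5 8))^4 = (3 9 7 5 4 8 6)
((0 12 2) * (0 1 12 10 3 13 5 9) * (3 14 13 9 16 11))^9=((0 10 14 13 5 16 11 3 9)(1 12 2))^9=(16)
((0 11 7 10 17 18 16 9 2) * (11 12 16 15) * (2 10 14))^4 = ((0 12 16 9 10 17 18 15 11 7 14 2))^4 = (0 10 11)(2 9 15)(7 12 17)(14 16 18)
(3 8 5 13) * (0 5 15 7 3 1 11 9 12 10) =(0 5 13 1 11 9 12 10)(3 8 15 7) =[5, 11, 2, 8, 4, 13, 6, 3, 15, 12, 0, 9, 10, 1, 14, 7]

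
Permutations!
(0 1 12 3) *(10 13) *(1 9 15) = (0 9 15 1 12 3)(10 13) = [9, 12, 2, 0, 4, 5, 6, 7, 8, 15, 13, 11, 3, 10, 14, 1]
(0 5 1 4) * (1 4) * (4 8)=[5, 1, 2, 3, 0, 8, 6, 7, 4]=(0 5 8 4)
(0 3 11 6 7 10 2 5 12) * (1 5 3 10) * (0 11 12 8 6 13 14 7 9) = (0 10 2 3 12 11 13 14 7 1 5 8 6 9) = [10, 5, 3, 12, 4, 8, 9, 1, 6, 0, 2, 13, 11, 14, 7]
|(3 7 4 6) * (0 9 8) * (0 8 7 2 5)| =8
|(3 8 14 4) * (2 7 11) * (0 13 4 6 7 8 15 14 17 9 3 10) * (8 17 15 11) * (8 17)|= |(0 13 4 10)(2 8 15 14 6 7 17 9 3 11)|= 20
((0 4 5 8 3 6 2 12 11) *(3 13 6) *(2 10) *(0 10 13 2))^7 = ((0 4 5 8 2 12 11 10)(6 13))^7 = (0 10 11 12 2 8 5 4)(6 13)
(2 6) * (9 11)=[0, 1, 6, 3, 4, 5, 2, 7, 8, 11, 10, 9]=(2 6)(9 11)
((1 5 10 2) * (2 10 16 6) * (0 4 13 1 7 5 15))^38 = ((0 4 13 1 15)(2 7 5 16 6))^38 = (0 1 4 15 13)(2 16 7 6 5)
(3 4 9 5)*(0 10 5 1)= (0 10 5 3 4 9 1)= [10, 0, 2, 4, 9, 3, 6, 7, 8, 1, 5]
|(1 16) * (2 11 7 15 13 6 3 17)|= 8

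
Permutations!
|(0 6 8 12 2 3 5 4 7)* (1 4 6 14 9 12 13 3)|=|(0 14 9 12 2 1 4 7)(3 5 6 8 13)|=40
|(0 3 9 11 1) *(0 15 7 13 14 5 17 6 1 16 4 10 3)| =24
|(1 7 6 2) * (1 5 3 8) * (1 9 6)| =|(1 7)(2 5 3 8 9 6)| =6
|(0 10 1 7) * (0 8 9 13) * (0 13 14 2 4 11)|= 10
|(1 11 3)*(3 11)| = |(11)(1 3)| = 2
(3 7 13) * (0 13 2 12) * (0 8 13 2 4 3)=[2, 1, 12, 7, 3, 5, 6, 4, 13, 9, 10, 11, 8, 0]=(0 2 12 8 13)(3 7 4)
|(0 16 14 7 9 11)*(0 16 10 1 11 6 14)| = |(0 10 1 11 16)(6 14 7 9)| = 20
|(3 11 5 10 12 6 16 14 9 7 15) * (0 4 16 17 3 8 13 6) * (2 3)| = |(0 4 16 14 9 7 15 8 13 6 17 2 3 11 5 10 12)| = 17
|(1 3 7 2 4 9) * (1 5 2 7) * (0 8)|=4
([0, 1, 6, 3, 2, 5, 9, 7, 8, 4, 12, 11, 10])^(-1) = [0, 1, 4, 3, 9, 5, 2, 7, 8, 6, 12, 11, 10]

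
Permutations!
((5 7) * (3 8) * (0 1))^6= ((0 1)(3 8)(5 7))^6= (8)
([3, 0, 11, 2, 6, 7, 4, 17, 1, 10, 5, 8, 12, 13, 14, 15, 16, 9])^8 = [2, 3, 8, 11, 4, 9, 6, 10, 0, 7, 17, 1, 12, 13, 14, 15, 16, 5]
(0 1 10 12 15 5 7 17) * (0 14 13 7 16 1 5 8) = (0 5 16 1 10 12 15 8)(7 17 14 13) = [5, 10, 2, 3, 4, 16, 6, 17, 0, 9, 12, 11, 15, 7, 13, 8, 1, 14]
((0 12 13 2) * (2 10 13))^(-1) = (0 2 12)(10 13)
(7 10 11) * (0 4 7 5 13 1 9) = (0 4 7 10 11 5 13 1 9) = [4, 9, 2, 3, 7, 13, 6, 10, 8, 0, 11, 5, 12, 1]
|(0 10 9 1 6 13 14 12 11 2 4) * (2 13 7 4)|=28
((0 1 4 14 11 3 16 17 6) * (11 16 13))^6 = ((0 1 4 14 16 17 6)(3 13 11))^6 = (0 6 17 16 14 4 1)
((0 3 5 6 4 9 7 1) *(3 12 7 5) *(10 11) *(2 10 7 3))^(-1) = (0 1 7 11 10 2 3 12)(4 6 5 9)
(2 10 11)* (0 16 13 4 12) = (0 16 13 4 12)(2 10 11) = [16, 1, 10, 3, 12, 5, 6, 7, 8, 9, 11, 2, 0, 4, 14, 15, 13]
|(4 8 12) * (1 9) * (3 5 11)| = 6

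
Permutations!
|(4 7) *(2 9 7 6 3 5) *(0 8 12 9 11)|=11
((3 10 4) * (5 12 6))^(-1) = (3 4 10)(5 6 12)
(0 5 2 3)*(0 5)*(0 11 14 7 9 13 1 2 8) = [11, 2, 3, 5, 4, 8, 6, 9, 0, 13, 10, 14, 12, 1, 7] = (0 11 14 7 9 13 1 2 3 5 8)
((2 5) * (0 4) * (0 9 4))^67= ((2 5)(4 9))^67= (2 5)(4 9)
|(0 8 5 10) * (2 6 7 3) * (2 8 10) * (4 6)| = 14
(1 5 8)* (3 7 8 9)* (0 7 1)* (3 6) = (0 7 8)(1 5 9 6 3) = [7, 5, 2, 1, 4, 9, 3, 8, 0, 6]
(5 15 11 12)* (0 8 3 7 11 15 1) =(15)(0 8 3 7 11 12 5 1) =[8, 0, 2, 7, 4, 1, 6, 11, 3, 9, 10, 12, 5, 13, 14, 15]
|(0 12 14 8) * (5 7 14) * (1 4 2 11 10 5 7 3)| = 35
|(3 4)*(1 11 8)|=6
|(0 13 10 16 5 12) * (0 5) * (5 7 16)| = 7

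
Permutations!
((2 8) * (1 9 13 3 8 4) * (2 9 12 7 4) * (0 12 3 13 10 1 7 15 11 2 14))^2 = ((0 12 15 11 2 14)(1 3 8 9 10)(4 7))^2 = (0 15 2)(1 8 10 3 9)(11 14 12)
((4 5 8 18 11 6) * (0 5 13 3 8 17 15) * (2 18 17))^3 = (0 18 4 8)(2 6 3 15)(5 11 13 17)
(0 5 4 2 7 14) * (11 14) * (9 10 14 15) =(0 5 4 2 7 11 15 9 10 14) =[5, 1, 7, 3, 2, 4, 6, 11, 8, 10, 14, 15, 12, 13, 0, 9]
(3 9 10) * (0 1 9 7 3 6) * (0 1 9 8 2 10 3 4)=(0 9 3 7 4)(1 8 2 10 6)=[9, 8, 10, 7, 0, 5, 1, 4, 2, 3, 6]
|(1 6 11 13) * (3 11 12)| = 6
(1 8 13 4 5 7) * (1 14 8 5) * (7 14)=(1 5 14 8 13 4)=[0, 5, 2, 3, 1, 14, 6, 7, 13, 9, 10, 11, 12, 4, 8]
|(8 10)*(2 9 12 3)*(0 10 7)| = 4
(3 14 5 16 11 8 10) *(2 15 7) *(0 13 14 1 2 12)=(0 13 14 5 16 11 8 10 3 1 2 15 7 12)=[13, 2, 15, 1, 4, 16, 6, 12, 10, 9, 3, 8, 0, 14, 5, 7, 11]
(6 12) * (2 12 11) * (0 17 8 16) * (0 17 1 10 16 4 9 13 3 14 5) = [1, 10, 12, 14, 9, 0, 11, 7, 4, 13, 16, 2, 6, 3, 5, 15, 17, 8] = (0 1 10 16 17 8 4 9 13 3 14 5)(2 12 6 11)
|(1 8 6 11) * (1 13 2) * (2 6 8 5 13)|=|(1 5 13 6 11 2)|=6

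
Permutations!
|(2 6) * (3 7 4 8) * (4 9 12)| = 6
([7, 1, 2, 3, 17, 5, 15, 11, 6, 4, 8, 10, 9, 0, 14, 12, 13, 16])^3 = (0 10 15 4 13 11 6 9 16 7 8 12 17)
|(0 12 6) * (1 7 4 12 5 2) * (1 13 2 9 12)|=|(0 5 9 12 6)(1 7 4)(2 13)|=30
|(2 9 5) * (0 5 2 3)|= 6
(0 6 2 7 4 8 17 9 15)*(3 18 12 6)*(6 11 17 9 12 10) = (0 3 18 10 6 2 7 4 8 9 15)(11 17 12) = [3, 1, 7, 18, 8, 5, 2, 4, 9, 15, 6, 17, 11, 13, 14, 0, 16, 12, 10]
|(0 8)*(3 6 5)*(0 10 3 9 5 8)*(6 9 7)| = |(3 9 5 7 6 8 10)| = 7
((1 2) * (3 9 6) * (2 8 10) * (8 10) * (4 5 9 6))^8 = ((1 10 2)(3 6)(4 5 9))^8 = (1 2 10)(4 9 5)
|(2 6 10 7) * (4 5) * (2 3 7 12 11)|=|(2 6 10 12 11)(3 7)(4 5)|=10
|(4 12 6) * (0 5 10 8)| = |(0 5 10 8)(4 12 6)| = 12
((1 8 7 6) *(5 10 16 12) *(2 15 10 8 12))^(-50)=((1 12 5 8 7 6)(2 15 10 16))^(-50)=(1 7 5)(2 10)(6 8 12)(15 16)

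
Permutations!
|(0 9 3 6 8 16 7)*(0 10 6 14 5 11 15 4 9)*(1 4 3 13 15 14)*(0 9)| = 105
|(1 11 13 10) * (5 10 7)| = |(1 11 13 7 5 10)| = 6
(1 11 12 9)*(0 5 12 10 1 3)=[5, 11, 2, 0, 4, 12, 6, 7, 8, 3, 1, 10, 9]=(0 5 12 9 3)(1 11 10)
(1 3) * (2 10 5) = (1 3)(2 10 5) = [0, 3, 10, 1, 4, 2, 6, 7, 8, 9, 5]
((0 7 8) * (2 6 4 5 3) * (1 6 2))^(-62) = (0 7 8)(1 5 6 3 4)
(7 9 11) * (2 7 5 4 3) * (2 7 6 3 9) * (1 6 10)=(1 6 3 7 2 10)(4 9 11 5)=[0, 6, 10, 7, 9, 4, 3, 2, 8, 11, 1, 5]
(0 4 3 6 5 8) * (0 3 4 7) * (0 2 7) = (2 7)(3 6 5 8) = [0, 1, 7, 6, 4, 8, 5, 2, 3]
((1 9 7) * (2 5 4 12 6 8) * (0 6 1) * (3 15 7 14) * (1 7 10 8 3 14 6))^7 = ((0 1 9 6 3 15 10 8 2 5 4 12 7))^7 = (0 8 1 2 9 5 6 4 3 12 15 7 10)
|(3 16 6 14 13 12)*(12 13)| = 5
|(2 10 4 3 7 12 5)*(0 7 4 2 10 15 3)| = 9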